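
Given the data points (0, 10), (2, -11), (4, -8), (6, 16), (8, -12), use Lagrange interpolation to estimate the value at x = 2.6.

Lagrange interpolation formula:
P(x) = Σ yᵢ × Lᵢ(x)
where Lᵢ(x) = Π_{j≠i} (x - xⱼ)/(xᵢ - xⱼ)

L_0(2.6) = (2.6 - 2)/(0 - 2) × (2.6 - 4)/(0 - 4) × (2.6 - 6)/(0 - 6) × (2.6 - 8)/(0 - 8) = -0.040163
L_1(2.6) = (2.6 - 0)/(2 - 0) × (2.6 - 4)/(2 - 4) × (2.6 - 6)/(2 - 6) × (2.6 - 8)/(2 - 8) = 0.696150
L_2(2.6) = (2.6 - 0)/(4 - 0) × (2.6 - 2)/(4 - 2) × (2.6 - 6)/(4 - 6) × (2.6 - 8)/(4 - 8) = 0.447525
L_3(2.6) = (2.6 - 0)/(6 - 0) × (2.6 - 2)/(6 - 2) × (2.6 - 4)/(6 - 4) × (2.6 - 8)/(6 - 8) = -0.122850
L_4(2.6) = (2.6 - 0)/(8 - 0) × (2.6 - 2)/(8 - 2) × (2.6 - 4)/(8 - 4) × (2.6 - 6)/(8 - 6) = 0.019338

P(2.6) = 10×L_0(2.6) + (-11)×L_1(2.6) + (-8)×L_2(2.6) + 16×L_3(2.6) + (-12)×L_4(2.6)
P(2.6) = -13.837125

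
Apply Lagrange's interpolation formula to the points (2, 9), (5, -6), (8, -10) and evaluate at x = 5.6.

Lagrange interpolation formula:
P(x) = Σ yᵢ × Lᵢ(x)
where Lᵢ(x) = Π_{j≠i} (x - xⱼ)/(xᵢ - xⱼ)

L_0(5.6) = (5.6 - 5)/(2 - 5) × (5.6 - 8)/(2 - 8) = -0.080000
L_1(5.6) = (5.6 - 2)/(5 - 2) × (5.6 - 8)/(5 - 8) = 0.960000
L_2(5.6) = (5.6 - 2)/(8 - 2) × (5.6 - 5)/(8 - 5) = 0.120000

P(5.6) = 9×L_0(5.6) + (-6)×L_1(5.6) + (-10)×L_2(5.6)
P(5.6) = -7.680000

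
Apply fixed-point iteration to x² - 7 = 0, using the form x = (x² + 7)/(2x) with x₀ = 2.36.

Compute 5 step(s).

Equation: x² - 7 = 0
Fixed-point form: x = (x² + 7)/(2x)
x₀ = 2.36

x_1 = g(2.360000) = 2.663051
x_2 = g(2.663051) = 2.645808
x_3 = g(2.645808) = 2.645751
x_4 = g(2.645751) = 2.645751
x_5 = g(2.645751) = 2.645751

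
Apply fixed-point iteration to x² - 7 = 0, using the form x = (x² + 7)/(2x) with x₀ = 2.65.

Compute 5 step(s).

Equation: x² - 7 = 0
Fixed-point form: x = (x² + 7)/(2x)
x₀ = 2.65

x_1 = g(2.650000) = 2.645755
x_2 = g(2.645755) = 2.645751
x_3 = g(2.645751) = 2.645751
x_4 = g(2.645751) = 2.645751
x_5 = g(2.645751) = 2.645751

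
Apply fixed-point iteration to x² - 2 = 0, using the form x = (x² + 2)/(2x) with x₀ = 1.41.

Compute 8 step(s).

Equation: x² - 2 = 0
Fixed-point form: x = (x² + 2)/(2x)
x₀ = 1.41

x_1 = g(1.410000) = 1.414220
x_2 = g(1.414220) = 1.414214
x_3 = g(1.414214) = 1.414214
x_4 = g(1.414214) = 1.414214
x_5 = g(1.414214) = 1.414214
x_6 = g(1.414214) = 1.414214
x_7 = g(1.414214) = 1.414214
x_8 = g(1.414214) = 1.414214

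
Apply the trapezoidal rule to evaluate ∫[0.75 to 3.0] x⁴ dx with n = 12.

f(x) = x⁴
a = 0.75, b = 3.0, n = 12
h = (b - a)/n = 0.187500

Trapezoidal rule: (h/2)[f(x₀) + 2f(x₁) + 2f(x₂) + ... + f(xₙ)]

x_0 = 0.7500, f(x_0) = 0.316406, coefficient = 1
x_1 = 0.9375, f(x_1) = 0.772476, coefficient = 2
x_2 = 1.1250, f(x_2) = 1.601807, coefficient = 2
x_3 = 1.3125, f(x_3) = 2.967545, coefficient = 2
x_4 = 1.5000, f(x_4) = 5.062500, coefficient = 2
x_5 = 1.6875, f(x_5) = 8.109146, coefficient = 2
x_6 = 1.8750, f(x_6) = 12.359619, coefficient = 2
x_7 = 2.0625, f(x_7) = 18.095718, coefficient = 2
x_8 = 2.2500, f(x_8) = 25.628906, coefficient = 2
x_9 = 2.4375, f(x_9) = 35.300308, coefficient = 2
x_10 = 2.6250, f(x_10) = 47.480713, coefficient = 2
x_11 = 2.8125, f(x_11) = 62.570572, coefficient = 2
x_12 = 3.0000, f(x_12) = 81.000000, coefficient = 1

I ≈ (0.187500/2) × 521.215027 = 48.863909
Exact value: 48.552539
Error: 0.311370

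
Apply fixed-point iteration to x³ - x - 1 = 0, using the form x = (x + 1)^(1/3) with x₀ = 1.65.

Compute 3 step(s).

Equation: x³ - x - 1 = 0
Fixed-point form: x = (x + 1)^(1/3)
x₀ = 1.65

x_1 = g(1.650000) = 1.383828
x_2 = g(1.383828) = 1.335852
x_3 = g(1.335852) = 1.326829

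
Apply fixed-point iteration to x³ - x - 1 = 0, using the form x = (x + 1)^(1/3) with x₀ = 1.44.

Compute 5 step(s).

Equation: x³ - x - 1 = 0
Fixed-point form: x = (x + 1)^(1/3)
x₀ = 1.44

x_1 = g(1.440000) = 1.346263
x_2 = g(1.346263) = 1.328798
x_3 = g(1.328798) = 1.325492
x_4 = g(1.325492) = 1.324865
x_5 = g(1.324865) = 1.324746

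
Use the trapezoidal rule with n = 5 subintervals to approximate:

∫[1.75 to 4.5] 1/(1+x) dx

f(x) = 1/(1+x)
a = 1.75, b = 4.5, n = 5
h = (b - a)/n = 0.550000

Trapezoidal rule: (h/2)[f(x₀) + 2f(x₁) + 2f(x₂) + ... + f(xₙ)]

x_0 = 1.7500, f(x_0) = 0.363636, coefficient = 1
x_1 = 2.3000, f(x_1) = 0.303030, coefficient = 2
x_2 = 2.8500, f(x_2) = 0.259740, coefficient = 2
x_3 = 3.4000, f(x_3) = 0.227273, coefficient = 2
x_4 = 3.9500, f(x_4) = 0.202020, coefficient = 2
x_5 = 4.5000, f(x_5) = 0.181818, coefficient = 1

I ≈ (0.550000/2) × 2.529582 = 0.695635
Exact value: 0.693147
Error: 0.002488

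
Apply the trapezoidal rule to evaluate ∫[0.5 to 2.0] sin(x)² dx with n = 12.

f(x) = sin(x)²
a = 0.5, b = 2.0, n = 12
h = (b - a)/n = 0.125000

Trapezoidal rule: (h/2)[f(x₀) + 2f(x₁) + 2f(x₂) + ... + f(xₙ)]

x_0 = 0.5000, f(x_0) = 0.229849, coefficient = 1
x_1 = 0.6250, f(x_1) = 0.342339, coefficient = 2
x_2 = 0.7500, f(x_2) = 0.464631, coefficient = 2
x_3 = 0.8750, f(x_3) = 0.589123, coefficient = 2
x_4 = 1.0000, f(x_4) = 0.708073, coefficient = 2
x_5 = 1.1250, f(x_5) = 0.814087, coefficient = 2
x_6 = 1.2500, f(x_6) = 0.900572, coefficient = 2
x_7 = 1.3750, f(x_7) = 0.962151, coefficient = 2
x_8 = 1.5000, f(x_8) = 0.994996, coefficient = 2
x_9 = 1.6250, f(x_9) = 0.997065, coefficient = 2
x_10 = 1.7500, f(x_10) = 0.968228, coefficient = 2
x_11 = 1.8750, f(x_11) = 0.910280, coefficient = 2
x_12 = 2.0000, f(x_12) = 0.826822, coefficient = 1

I ≈ (0.125000/2) × 18.359762 = 1.147485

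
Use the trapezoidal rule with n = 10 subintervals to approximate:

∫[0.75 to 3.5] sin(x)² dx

f(x) = sin(x)²
a = 0.75, b = 3.5, n = 10
h = (b - a)/n = 0.275000

Trapezoidal rule: (h/2)[f(x₀) + 2f(x₁) + 2f(x₂) + ... + f(xₙ)]

x_0 = 0.7500, f(x_0) = 0.464631, coefficient = 1
x_1 = 1.0250, f(x_1) = 0.730536, coefficient = 2
x_2 = 1.3000, f(x_2) = 0.928444, coefficient = 2
x_3 = 1.5750, f(x_3) = 0.999982, coefficient = 2
x_4 = 1.8500, f(x_4) = 0.924050, coefficient = 2
x_5 = 2.1250, f(x_5) = 0.723044, coefficient = 2
x_6 = 2.4000, f(x_6) = 0.456251, coefficient = 2
x_7 = 2.6750, f(x_7) = 0.202361, coefficient = 2
x_8 = 2.9500, f(x_8) = 0.036261, coefficient = 2
x_9 = 3.2250, f(x_9) = 0.006941, coefficient = 2
x_10 = 3.5000, f(x_10) = 0.123049, coefficient = 1

I ≈ (0.275000/2) × 10.603420 = 1.457970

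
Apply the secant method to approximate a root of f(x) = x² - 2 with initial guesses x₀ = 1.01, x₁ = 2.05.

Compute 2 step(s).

f(x) = x² - 2
x₀ = 1.01, x₁ = 2.05

Secant formula: x_{n+1} = x_n - f(x_n)(x_n - x_{n-1})/(f(x_n) - f(x_{n-1}))

Iteration 1:
  f(1.010000) = -0.979900
  f(2.050000) = 2.202500
  x_2 = 2.050000 - 2.202500×(2.050000 - 1.010000)/(2.202500 - (-0.979900))
       = 1.330229
Iteration 2:
  f(2.050000) = 2.202500
  f(1.330229) = -0.230491
  x_3 = 1.330229 - (-0.230491)×(1.330229 - 2.050000)/(-0.230491 - 2.202500)
       = 1.398417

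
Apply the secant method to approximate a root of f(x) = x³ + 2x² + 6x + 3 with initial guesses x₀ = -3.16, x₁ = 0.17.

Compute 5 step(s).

f(x) = x³ + 2x² + 6x + 3
x₀ = -3.16, x₁ = 0.17

Secant formula: x_{n+1} = x_n - f(x_n)(x_n - x_{n-1})/(f(x_n) - f(x_{n-1}))

Iteration 1:
  f(-3.160000) = -27.543296
  f(0.170000) = 4.082713
  x_2 = 0.170000 - 4.082713×(0.170000 - (-3.160000))/(4.082713 - (-27.543296))
       = -0.259881
Iteration 2:
  f(0.170000) = 4.082713
  f(-0.259881) = 1.558236
  x_3 = -0.259881 - 1.558236×(-0.259881 - 0.170000)/(1.558236 - 4.082713)
       = -0.525226
Iteration 3:
  f(-0.259881) = 1.558236
  f(-0.525226) = 0.255478
  x_4 = -0.525226 - 0.255478×(-0.525226 - (-0.259881))/(0.255478 - 1.558236)
       = -0.577262
Iteration 4:
  f(-0.525226) = 0.255478
  f(-0.577262) = 0.010530
  x_5 = -0.577262 - 0.010530×(-0.577262 - (-0.525226))/(0.010530 - 0.255478)
       = -0.579499
Iteration 5:
  f(-0.577262) = 0.010530
  f(-0.579499) = 0.000039
  x_6 = -0.579499 - 0.000039×(-0.579499 - (-0.577262))/(0.000039 - 0.010530)
       = -0.579507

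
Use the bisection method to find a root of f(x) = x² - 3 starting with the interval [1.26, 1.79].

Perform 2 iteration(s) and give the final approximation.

f(x) = x² - 3
Initial interval: [1.26, 1.79]

Iteration 1:
  c_1 = (1.260000 + 1.790000)/2 = 1.525000
  f(c_1) = f(1.525000) = -0.674375
  f(a) × f(c) ≥ 0, new interval: [1.525000, 1.790000]
Iteration 2:
  c_2 = (1.525000 + 1.790000)/2 = 1.657500
  f(c_2) = f(1.657500) = -0.252694
  f(a) × f(c) ≥ 0, new interval: [1.657500, 1.790000]

After 2 iteration(s), the approximation is c_2 = 1.657500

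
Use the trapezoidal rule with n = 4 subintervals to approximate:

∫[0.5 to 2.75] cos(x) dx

f(x) = cos(x)
a = 0.5, b = 2.75, n = 4
h = (b - a)/n = 0.562500

Trapezoidal rule: (h/2)[f(x₀) + 2f(x₁) + 2f(x₂) + ... + f(xₙ)]

x_0 = 0.5000, f(x_0) = 0.877583, coefficient = 1
x_1 = 1.0625, f(x_1) = 0.486690, coefficient = 2
x_2 = 1.6250, f(x_2) = -0.054177, coefficient = 2
x_3 = 2.1875, f(x_3) = -0.578349, coefficient = 2
x_4 = 2.7500, f(x_4) = -0.924302, coefficient = 1

I ≈ (0.562500/2) × -0.338393 = -0.095173
Exact value: -0.097765
Error: 0.002591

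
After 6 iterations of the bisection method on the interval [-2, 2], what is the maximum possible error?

Bisection error bound: |error| ≤ (b-a)/2^n
|error| ≤ (2 - (-2))/2^6 = 4/2^6
|error| ≤ 0.0625000000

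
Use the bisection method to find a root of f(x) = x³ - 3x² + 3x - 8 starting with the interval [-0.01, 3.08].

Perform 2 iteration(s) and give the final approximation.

f(x) = x³ - 3x² + 3x - 8
Initial interval: [-0.01, 3.08]

Iteration 1:
  c_1 = (-0.010000 + 3.080000)/2 = 1.535000
  f(c_1) = f(1.535000) = -6.846870
  f(a) × f(c) ≥ 0, new interval: [1.535000, 3.080000]
Iteration 2:
  c_2 = (1.535000 + 3.080000)/2 = 2.307500
  f(c_2) = f(2.307500) = -4.764755
  f(a) × f(c) ≥ 0, new interval: [2.307500, 3.080000]

After 2 iteration(s), the approximation is c_2 = 2.307500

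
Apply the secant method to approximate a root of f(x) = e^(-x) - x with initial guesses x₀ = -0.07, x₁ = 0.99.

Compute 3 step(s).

f(x) = e^(-x) - x
x₀ = -0.07, x₁ = 0.99

Secant formula: x_{n+1} = x_n - f(x_n)(x_n - x_{n-1})/(f(x_n) - f(x_{n-1}))

Iteration 1:
  f(-0.070000) = 1.142508
  f(0.990000) = -0.618423
  x_2 = 0.990000 - (-0.618423)×(0.990000 - (-0.070000))/(-0.618423 - 1.142508)
       = 0.617738
Iteration 2:
  f(0.990000) = -0.618423
  f(0.617738) = -0.078575
  x_3 = 0.617738 - (-0.078575)×(0.617738 - 0.990000)/(-0.078575 - (-0.618423))
       = 0.563555
Iteration 3:
  f(0.617738) = -0.078575
  f(0.563555) = 0.005627
  x_4 = 0.563555 - 0.005627×(0.563555 - 0.617738)/(0.005627 - (-0.078575))
       = 0.567176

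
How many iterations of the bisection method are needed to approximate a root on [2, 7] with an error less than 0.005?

We need (b-a)/2^n ≤ 0.005
(7 - 2)/2^n ≤ 0.005
5/2^n ≤ 0.005
2^n ≥ 1000
n ≥ log₂(1000) = 9.97
n ≥ 10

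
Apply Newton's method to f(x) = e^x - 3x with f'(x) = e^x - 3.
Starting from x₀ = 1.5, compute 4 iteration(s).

f(x) = e^x - 3x
f'(x) = e^x - 3
x₀ = 1.5

Newton-Raphson formula: x_{n+1} = x_n - f(x_n)/f'(x_n)

Iteration 1:
  f(1.500000) = -0.018311
  f'(1.500000) = 1.481689
  x_1 = 1.500000 - (-0.018311)/1.481689 = 1.512358
Iteration 2:
  f(1.512358) = 0.000344
  f'(1.512358) = 1.537418
  x_2 = 1.512358 - 0.000344/1.537418 = 1.512135
Iteration 3:
  f(1.512135) = 0.000000
  f'(1.512135) = 1.536404
  x_3 = 1.512135 - 0.000000/1.536404 = 1.512135
Iteration 4:
  f(1.512135) = 0.000000
  f'(1.512135) = 1.536404
  x_4 = 1.512135 - 0.000000/1.536404 = 1.512135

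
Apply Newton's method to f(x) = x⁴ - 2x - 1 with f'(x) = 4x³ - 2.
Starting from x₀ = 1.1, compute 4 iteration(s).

f(x) = x⁴ - 2x - 1
f'(x) = 4x³ - 2
x₀ = 1.1

Newton-Raphson formula: x_{n+1} = x_n - f(x_n)/f'(x_n)

Iteration 1:
  f(1.100000) = -1.735900
  f'(1.100000) = 3.324000
  x_1 = 1.100000 - (-1.735900)/3.324000 = 1.622232
Iteration 2:
  f(1.622232) = 2.681051
  f'(1.622232) = 15.076509
  x_2 = 1.622232 - 2.681051/15.076509 = 1.444403
Iteration 3:
  f(1.444403) = 0.463837
  f'(1.444403) = 10.053820
  x_3 = 1.444403 - 0.463837/10.053820 = 1.398267
Iteration 4:
  f(1.398267) = 0.026081
  f'(1.398267) = 8.935293
  x_4 = 1.398267 - 0.026081/8.935293 = 1.395348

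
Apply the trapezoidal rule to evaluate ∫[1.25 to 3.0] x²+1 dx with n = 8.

f(x) = x²+1
a = 1.25, b = 3.0, n = 8
h = (b - a)/n = 0.218750

Trapezoidal rule: (h/2)[f(x₀) + 2f(x₁) + 2f(x₂) + ... + f(xₙ)]

x_0 = 1.2500, f(x_0) = 2.562500, coefficient = 1
x_1 = 1.4688, f(x_1) = 3.157227, coefficient = 2
x_2 = 1.6875, f(x_2) = 3.847656, coefficient = 2
x_3 = 1.9062, f(x_3) = 4.633789, coefficient = 2
x_4 = 2.1250, f(x_4) = 5.515625, coefficient = 2
x_5 = 2.3438, f(x_5) = 6.493164, coefficient = 2
x_6 = 2.5625, f(x_6) = 7.566406, coefficient = 2
x_7 = 2.7812, f(x_7) = 8.735352, coefficient = 2
x_8 = 3.0000, f(x_8) = 10.000000, coefficient = 1

I ≈ (0.218750/2) × 92.460938 = 10.112915
Exact value: 10.098958
Error: 0.013957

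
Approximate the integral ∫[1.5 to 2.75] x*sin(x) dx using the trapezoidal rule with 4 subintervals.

f(x) = x*sin(x)
a = 1.5, b = 2.75, n = 4
h = (b - a)/n = 0.312500

Trapezoidal rule: (h/2)[f(x₀) + 2f(x₁) + 2f(x₂) + ... + f(xₙ)]

x_0 = 1.5000, f(x_0) = 1.496242, coefficient = 1
x_1 = 1.8125, f(x_1) = 1.759814, coefficient = 2
x_2 = 2.1250, f(x_2) = 1.806930, coefficient = 2
x_3 = 2.4375, f(x_3) = 1.577897, coefficient = 2
x_4 = 2.7500, f(x_4) = 1.049568, coefficient = 1

I ≈ (0.312500/2) × 12.835091 = 2.005483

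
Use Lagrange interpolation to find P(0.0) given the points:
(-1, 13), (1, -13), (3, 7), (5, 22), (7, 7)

Lagrange interpolation formula:
P(x) = Σ yᵢ × Lᵢ(x)
where Lᵢ(x) = Π_{j≠i} (x - xⱼ)/(xᵢ - xⱼ)

L_0(0.0) = (0.0 - 1)/(-1 - 1) × (0.0 - 3)/(-1 - 3) × (0.0 - 5)/(-1 - 5) × (0.0 - 7)/(-1 - 7) = 0.273438
L_1(0.0) = (0.0 - (-1))/(1 - (-1)) × (0.0 - 3)/(1 - 3) × (0.0 - 5)/(1 - 5) × (0.0 - 7)/(1 - 7) = 1.093750
L_2(0.0) = (0.0 - (-1))/(3 - (-1)) × (0.0 - 1)/(3 - 1) × (0.0 - 5)/(3 - 5) × (0.0 - 7)/(3 - 7) = -0.546875
L_3(0.0) = (0.0 - (-1))/(5 - (-1)) × (0.0 - 1)/(5 - 1) × (0.0 - 3)/(5 - 3) × (0.0 - 7)/(5 - 7) = 0.218750
L_4(0.0) = (0.0 - (-1))/(7 - (-1)) × (0.0 - 1)/(7 - 1) × (0.0 - 3)/(7 - 3) × (0.0 - 5)/(7 - 5) = -0.039062

P(0.0) = 13×L_0(0.0) + (-13)×L_1(0.0) + 7×L_2(0.0) + 22×L_3(0.0) + 7×L_4(0.0)
P(0.0) = -9.953125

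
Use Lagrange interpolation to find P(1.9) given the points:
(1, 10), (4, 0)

Lagrange interpolation formula:
P(x) = Σ yᵢ × Lᵢ(x)
where Lᵢ(x) = Π_{j≠i} (x - xⱼ)/(xᵢ - xⱼ)

L_0(1.9) = (1.9 - 4)/(1 - 4) = 0.700000
L_1(1.9) = (1.9 - 1)/(4 - 1) = 0.300000

P(1.9) = 10×L_0(1.9) + 0×L_1(1.9)
P(1.9) = 7.000000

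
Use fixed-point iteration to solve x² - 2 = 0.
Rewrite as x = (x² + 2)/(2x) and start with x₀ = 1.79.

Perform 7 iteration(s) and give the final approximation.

Equation: x² - 2 = 0
Fixed-point form: x = (x² + 2)/(2x)
x₀ = 1.79

x_1 = g(1.790000) = 1.453659
x_2 = g(1.453659) = 1.414749
x_3 = g(1.414749) = 1.414214
x_4 = g(1.414214) = 1.414214
x_5 = g(1.414214) = 1.414214
x_6 = g(1.414214) = 1.414214
x_7 = g(1.414214) = 1.414214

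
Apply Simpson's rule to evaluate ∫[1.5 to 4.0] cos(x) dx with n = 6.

f(x) = cos(x)
a = 1.5, b = 4.0, n = 6
h = (b - a)/n = 0.416667

Simpson's rule: (h/3)[f(x₀) + 4f(x₁) + 2f(x₂) + ... + f(xₙ)]

x_0 = 1.5000, f(x_0) = 0.070737, coefficient = 1
x_1 = 1.9167, f(x_1) = -0.339016, coefficient = 4
x_2 = 2.3333, f(x_2) = -0.690758, coefficient = 2
x_3 = 2.7500, f(x_3) = -0.924302, coefficient = 4
x_4 = 3.1667, f(x_4) = -0.999686, coefficient = 2
x_5 = 3.5833, f(x_5) = -0.904009, coefficient = 4
x_6 = 4.0000, f(x_6) = -0.653644, coefficient = 1

I ≈ (0.416667/3) × -12.633101 = -1.754597
Exact value: -1.754297
Error: 0.000300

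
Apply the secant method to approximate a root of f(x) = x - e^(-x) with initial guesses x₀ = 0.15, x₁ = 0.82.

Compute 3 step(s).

f(x) = x - e^(-x)
x₀ = 0.15, x₁ = 0.82

Secant formula: x_{n+1} = x_n - f(x_n)(x_n - x_{n-1})/(f(x_n) - f(x_{n-1}))

Iteration 1:
  f(0.150000) = -0.710708
  f(0.820000) = 0.379568
  x_2 = 0.820000 - 0.379568×(0.820000 - 0.150000)/(0.379568 - (-0.710708))
       = 0.586746
Iteration 2:
  f(0.820000) = 0.379568
  f(0.586746) = 0.030613
  x_3 = 0.586746 - 0.030613×(0.586746 - 0.820000)/(0.030613 - 0.379568)
       = 0.566284
Iteration 3:
  f(0.586746) = 0.030613
  f(0.566284) = -0.001347
  x_4 = 0.566284 - (-0.001347)×(0.566284 - 0.586746)/(-0.001347 - 0.030613)
       = 0.567146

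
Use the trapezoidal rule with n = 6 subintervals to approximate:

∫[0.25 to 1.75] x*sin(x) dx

f(x) = x*sin(x)
a = 0.25, b = 1.75, n = 6
h = (b - a)/n = 0.250000

Trapezoidal rule: (h/2)[f(x₀) + 2f(x₁) + 2f(x₂) + ... + f(xₙ)]

x_0 = 0.2500, f(x_0) = 0.061851, coefficient = 1
x_1 = 0.5000, f(x_1) = 0.239713, coefficient = 2
x_2 = 0.7500, f(x_2) = 0.511229, coefficient = 2
x_3 = 1.0000, f(x_3) = 0.841471, coefficient = 2
x_4 = 1.2500, f(x_4) = 1.186231, coefficient = 2
x_5 = 1.5000, f(x_5) = 1.496242, coefficient = 2
x_6 = 1.7500, f(x_6) = 1.721975, coefficient = 1

I ≈ (0.250000/2) × 10.333599 = 1.291700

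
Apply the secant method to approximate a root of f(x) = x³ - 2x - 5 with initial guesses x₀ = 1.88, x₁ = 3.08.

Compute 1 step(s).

f(x) = x³ - 2x - 5
x₀ = 1.88, x₁ = 3.08

Secant formula: x_{n+1} = x_n - f(x_n)(x_n - x_{n-1})/(f(x_n) - f(x_{n-1}))

Iteration 1:
  f(1.880000) = -2.115328
  f(3.080000) = 18.058112
  x_2 = 3.080000 - 18.058112×(3.080000 - 1.880000)/(18.058112 - (-2.115328))
       = 2.005828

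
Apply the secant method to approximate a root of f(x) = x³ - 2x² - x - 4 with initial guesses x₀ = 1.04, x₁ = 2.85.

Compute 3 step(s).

f(x) = x³ - 2x² - x - 4
x₀ = 1.04, x₁ = 2.85

Secant formula: x_{n+1} = x_n - f(x_n)(x_n - x_{n-1})/(f(x_n) - f(x_{n-1}))

Iteration 1:
  f(1.040000) = -6.078336
  f(2.850000) = 0.054125
  x_2 = 2.850000 - 0.054125×(2.850000 - 1.040000)/(0.054125 - (-6.078336))
       = 2.834025
Iteration 2:
  f(2.850000) = 0.054125
  f(2.834025) = -0.135389
  x_3 = 2.834025 - (-0.135389)×(2.834025 - 2.850000)/(-0.135389 - 0.054125)
       = 2.845438
Iteration 3:
  f(2.834025) = -0.135389
  f(2.845438) = -0.000340
  x_4 = 2.845438 - (-0.000340)×(2.845438 - 2.834025)/(-0.000340 - (-0.135389))
       = 2.845466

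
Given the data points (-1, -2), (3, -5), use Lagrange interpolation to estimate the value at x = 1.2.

Lagrange interpolation formula:
P(x) = Σ yᵢ × Lᵢ(x)
where Lᵢ(x) = Π_{j≠i} (x - xⱼ)/(xᵢ - xⱼ)

L_0(1.2) = (1.2 - 3)/(-1 - 3) = 0.450000
L_1(1.2) = (1.2 - (-1))/(3 - (-1)) = 0.550000

P(1.2) = (-2)×L_0(1.2) + (-5)×L_1(1.2)
P(1.2) = -3.650000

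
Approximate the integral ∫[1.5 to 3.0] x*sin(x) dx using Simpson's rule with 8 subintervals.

f(x) = x*sin(x)
a = 1.5, b = 3.0, n = 8
h = (b - a)/n = 0.187500

Simpson's rule: (h/3)[f(x₀) + 4f(x₁) + 2f(x₂) + ... + f(xₙ)]

x_0 = 1.5000, f(x_0) = 1.496242, coefficient = 1
x_1 = 1.6875, f(x_1) = 1.676021, coefficient = 4
x_2 = 1.8750, f(x_2) = 1.788911, coefficient = 2
x_3 = 2.0625, f(x_3) = 1.818155, coefficient = 4
x_4 = 2.2500, f(x_4) = 1.750665, coefficient = 2
x_5 = 2.4375, f(x_5) = 1.577897, coefficient = 4
x_6 = 2.6250, f(x_6) = 1.296541, coefficient = 2
x_7 = 2.8125, f(x_7) = 0.908956, coefficient = 4
x_8 = 3.0000, f(x_8) = 0.423360, coefficient = 1

I ≈ (0.187500/3) × 35.515957 = 2.219747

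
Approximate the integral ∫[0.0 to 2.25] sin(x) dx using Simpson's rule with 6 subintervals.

f(x) = sin(x)
a = 0.0, b = 2.25, n = 6
h = (b - a)/n = 0.375000

Simpson's rule: (h/3)[f(x₀) + 4f(x₁) + 2f(x₂) + ... + f(xₙ)]

x_0 = 0.0000, f(x_0) = 0.000000, coefficient = 1
x_1 = 0.3750, f(x_1) = 0.366273, coefficient = 4
x_2 = 0.7500, f(x_2) = 0.681639, coefficient = 2
x_3 = 1.1250, f(x_3) = 0.902268, coefficient = 4
x_4 = 1.5000, f(x_4) = 0.997495, coefficient = 2
x_5 = 1.8750, f(x_5) = 0.954086, coefficient = 4
x_6 = 2.2500, f(x_6) = 0.778073, coefficient = 1

I ≈ (0.375000/3) × 13.026844 = 1.628356
Exact value: 1.628174
Error: 0.000182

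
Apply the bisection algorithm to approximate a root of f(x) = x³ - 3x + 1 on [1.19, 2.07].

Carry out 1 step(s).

f(x) = x³ - 3x + 1
Initial interval: [1.19, 2.07]

Iteration 1:
  c_1 = (1.190000 + 2.070000)/2 = 1.630000
  f(c_1) = f(1.630000) = 0.440747
  f(a) × f(c) < 0, new interval: [1.190000, 1.630000]

After 1 iteration(s), the approximation is c_1 = 1.630000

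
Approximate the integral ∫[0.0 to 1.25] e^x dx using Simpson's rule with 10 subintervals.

f(x) = e^x
a = 0.0, b = 1.25, n = 10
h = (b - a)/n = 0.125000

Simpson's rule: (h/3)[f(x₀) + 4f(x₁) + 2f(x₂) + ... + f(xₙ)]

x_0 = 0.0000, f(x_0) = 1.000000, coefficient = 1
x_1 = 0.1250, f(x_1) = 1.133148, coefficient = 4
x_2 = 0.2500, f(x_2) = 1.284025, coefficient = 2
x_3 = 0.3750, f(x_3) = 1.454991, coefficient = 4
x_4 = 0.5000, f(x_4) = 1.648721, coefficient = 2
x_5 = 0.6250, f(x_5) = 1.868246, coefficient = 4
x_6 = 0.7500, f(x_6) = 2.117000, coefficient = 2
x_7 = 0.8750, f(x_7) = 2.398875, coefficient = 4
x_8 = 1.0000, f(x_8) = 2.718282, coefficient = 2
x_9 = 1.1250, f(x_9) = 3.080217, coefficient = 4
x_10 = 1.2500, f(x_10) = 3.490343, coefficient = 1

I ≈ (0.125000/3) × 59.768312 = 2.490346
Exact value: 2.490343
Error: 0.000003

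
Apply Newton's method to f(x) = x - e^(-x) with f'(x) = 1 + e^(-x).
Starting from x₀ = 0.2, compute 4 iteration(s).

f(x) = x - e^(-x)
f'(x) = 1 + e^(-x)
x₀ = 0.2

Newton-Raphson formula: x_{n+1} = x_n - f(x_n)/f'(x_n)

Iteration 1:
  f(0.200000) = -0.618731
  f'(0.200000) = 1.818731
  x_1 = 0.200000 - (-0.618731)/1.818731 = 0.540199
Iteration 2:
  f(0.540199) = -0.042433
  f'(0.540199) = 1.582632
  x_2 = 0.540199 - (-0.042433)/1.582632 = 0.567011
Iteration 3:
  f(0.567011) = -0.000208
  f'(0.567011) = 1.567218
  x_3 = 0.567011 - (-0.000208)/1.567218 = 0.567143
Iteration 4:
  f(0.567143) = 0.000000
  f'(0.567143) = 1.567143
  x_4 = 0.567143 - 0.000000/1.567143 = 0.567143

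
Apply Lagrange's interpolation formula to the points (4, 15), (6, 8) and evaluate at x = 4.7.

Lagrange interpolation formula:
P(x) = Σ yᵢ × Lᵢ(x)
where Lᵢ(x) = Π_{j≠i} (x - xⱼ)/(xᵢ - xⱼ)

L_0(4.7) = (4.7 - 6)/(4 - 6) = 0.650000
L_1(4.7) = (4.7 - 4)/(6 - 4) = 0.350000

P(4.7) = 15×L_0(4.7) + 8×L_1(4.7)
P(4.7) = 12.550000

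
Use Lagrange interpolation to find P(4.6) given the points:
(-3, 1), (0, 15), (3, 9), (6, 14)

Lagrange interpolation formula:
P(x) = Σ yᵢ × Lᵢ(x)
where Lᵢ(x) = Π_{j≠i} (x - xⱼ)/(xᵢ - xⱼ)

L_0(4.6) = (4.6 - 0)/(-3 - 0) × (4.6 - 3)/(-3 - 3) × (4.6 - 6)/(-3 - 6) = 0.063605
L_1(4.6) = (4.6 - (-3))/(0 - (-3)) × (4.6 - 3)/(0 - 3) × (4.6 - 6)/(0 - 6) = -0.315259
L_2(4.6) = (4.6 - (-3))/(3 - (-3)) × (4.6 - 0)/(3 - 0) × (4.6 - 6)/(3 - 6) = 0.906370
L_3(4.6) = (4.6 - (-3))/(6 - (-3)) × (4.6 - 0)/(6 - 0) × (4.6 - 3)/(6 - 3) = 0.345284

P(4.6) = 1×L_0(4.6) + 15×L_1(4.6) + 9×L_2(4.6) + 14×L_3(4.6)
P(4.6) = 8.326025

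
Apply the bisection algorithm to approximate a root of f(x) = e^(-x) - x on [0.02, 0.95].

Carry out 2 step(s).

f(x) = e^(-x) - x
Initial interval: [0.02, 0.95]

Iteration 1:
  c_1 = (0.020000 + 0.950000)/2 = 0.485000
  f(c_1) = f(0.485000) = 0.130697
  f(a) × f(c) ≥ 0, new interval: [0.485000, 0.950000]
Iteration 2:
  c_2 = (0.485000 + 0.950000)/2 = 0.717500
  f(c_2) = f(0.717500) = -0.229529
  f(a) × f(c) < 0, new interval: [0.485000, 0.717500]

After 2 iteration(s), the approximation is c_2 = 0.717500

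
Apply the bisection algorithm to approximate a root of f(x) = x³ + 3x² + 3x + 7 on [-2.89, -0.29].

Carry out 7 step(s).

f(x) = x³ + 3x² + 3x + 7
Initial interval: [-2.89, -0.29]

Iteration 1:
  c_1 = (-2.890000 + (-0.290000))/2 = -1.590000
  f(c_1) = f(-1.590000) = 5.794621
  f(a) × f(c) < 0, new interval: [-2.890000, -1.590000]
Iteration 2:
  c_2 = (-2.890000 + (-1.590000))/2 = -2.240000
  f(c_2) = f(-2.240000) = 4.093376
  f(a) × f(c) < 0, new interval: [-2.890000, -2.240000]
Iteration 3:
  c_3 = (-2.890000 + (-2.240000))/2 = -2.565000
  f(c_3) = f(-2.565000) = 2.166963
  f(a) × f(c) < 0, new interval: [-2.890000, -2.565000]
Iteration 4:
  c_4 = (-2.890000 + (-2.565000))/2 = -2.727500
  f(c_4) = f(-2.727500) = 0.844697
  f(a) × f(c) < 0, new interval: [-2.890000, -2.727500]
Iteration 5:
  c_5 = (-2.890000 + (-2.727500))/2 = -2.808750
  f(c_5) = f(-2.808750) = 0.082536
  f(a) × f(c) < 0, new interval: [-2.890000, -2.808750]
Iteration 6:
  c_6 = (-2.890000 + (-2.808750))/2 = -2.849375
  f(c_6) = f(-2.849375) = -0.325210
  f(a) × f(c) ≥ 0, new interval: [-2.849375, -2.808750]
Iteration 7:
  c_7 = (-2.849375 + (-2.808750))/2 = -2.829063
  f(c_7) = f(-2.829063) = -0.119073
  f(a) × f(c) ≥ 0, new interval: [-2.829063, -2.808750]

After 7 iteration(s), the approximation is c_7 = -2.829063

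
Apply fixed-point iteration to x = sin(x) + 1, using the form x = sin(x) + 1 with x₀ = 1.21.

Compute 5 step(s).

Equation: x = sin(x) + 1
Fixed-point form: x = sin(x) + 1
x₀ = 1.21

x_1 = g(1.210000) = 1.935616
x_2 = g(1.935616) = 1.934188
x_3 = g(1.934188) = 1.934697
x_4 = g(1.934697) = 1.934516
x_5 = g(1.934516) = 1.934580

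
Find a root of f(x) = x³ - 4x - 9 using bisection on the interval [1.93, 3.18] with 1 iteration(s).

f(x) = x³ - 4x - 9
Initial interval: [1.93, 3.18]

Iteration 1:
  c_1 = (1.930000 + 3.180000)/2 = 2.555000
  f(c_1) = f(2.555000) = -2.540896
  f(a) × f(c) ≥ 0, new interval: [2.555000, 3.180000]

After 1 iteration(s), the approximation is c_1 = 2.555000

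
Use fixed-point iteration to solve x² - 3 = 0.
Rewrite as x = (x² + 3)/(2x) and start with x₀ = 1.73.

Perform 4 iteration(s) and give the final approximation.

Equation: x² - 3 = 0
Fixed-point form: x = (x² + 3)/(2x)
x₀ = 1.73

x_1 = g(1.730000) = 1.732052
x_2 = g(1.732052) = 1.732051
x_3 = g(1.732051) = 1.732051
x_4 = g(1.732051) = 1.732051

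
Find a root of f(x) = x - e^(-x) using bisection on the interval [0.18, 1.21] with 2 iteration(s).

f(x) = x - e^(-x)
Initial interval: [0.18, 1.21]

Iteration 1:
  c_1 = (0.180000 + 1.210000)/2 = 0.695000
  f(c_1) = f(0.695000) = 0.195926
  f(a) × f(c) < 0, new interval: [0.180000, 0.695000]
Iteration 2:
  c_2 = (0.180000 + 0.695000)/2 = 0.437500
  f(c_2) = f(0.437500) = -0.208149
  f(a) × f(c) ≥ 0, new interval: [0.437500, 0.695000]

After 2 iteration(s), the approximation is c_2 = 0.437500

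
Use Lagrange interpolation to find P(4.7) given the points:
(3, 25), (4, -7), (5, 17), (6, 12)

Lagrange interpolation formula:
P(x) = Σ yᵢ × Lᵢ(x)
where Lᵢ(x) = Π_{j≠i} (x - xⱼ)/(xᵢ - xⱼ)

L_0(4.7) = (4.7 - 4)/(3 - 4) × (4.7 - 5)/(3 - 5) × (4.7 - 6)/(3 - 6) = -0.045500
L_1(4.7) = (4.7 - 3)/(4 - 3) × (4.7 - 5)/(4 - 5) × (4.7 - 6)/(4 - 6) = 0.331500
L_2(4.7) = (4.7 - 3)/(5 - 3) × (4.7 - 4)/(5 - 4) × (4.7 - 6)/(5 - 6) = 0.773500
L_3(4.7) = (4.7 - 3)/(6 - 3) × (4.7 - 4)/(6 - 4) × (4.7 - 5)/(6 - 5) = -0.059500

P(4.7) = 25×L_0(4.7) + (-7)×L_1(4.7) + 17×L_2(4.7) + 12×L_3(4.7)
P(4.7) = 8.977500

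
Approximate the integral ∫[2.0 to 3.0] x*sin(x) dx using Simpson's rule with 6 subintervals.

f(x) = x*sin(x)
a = 2.0, b = 3.0, n = 6
h = (b - a)/n = 0.166667

Simpson's rule: (h/3)[f(x₀) + 4f(x₁) + 2f(x₂) + ... + f(xₙ)]

x_0 = 2.0000, f(x_0) = 1.818595, coefficient = 1
x_1 = 2.1667, f(x_1) = 1.793264, coefficient = 4
x_2 = 2.3333, f(x_2) = 1.687200, coefficient = 2
x_3 = 2.5000, f(x_3) = 1.496180, coefficient = 4
x_4 = 2.6667, f(x_4) = 1.219394, coefficient = 2
x_5 = 2.8333, f(x_5) = 0.859635, coefficient = 4
x_6 = 3.0000, f(x_6) = 0.423360, coefficient = 1

I ≈ (0.166667/3) × 24.651459 = 1.369526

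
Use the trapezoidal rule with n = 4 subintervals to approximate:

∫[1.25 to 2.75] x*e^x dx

f(x) = x*e^x
a = 1.25, b = 2.75, n = 4
h = (b - a)/n = 0.375000

Trapezoidal rule: (h/2)[f(x₀) + 2f(x₁) + 2f(x₂) + ... + f(xₙ)]

x_0 = 1.2500, f(x_0) = 4.362929, coefficient = 1
x_1 = 1.6250, f(x_1) = 8.252431, coefficient = 2
x_2 = 2.0000, f(x_2) = 14.778112, coefficient = 2
x_3 = 2.3750, f(x_3) = 25.533656, coefficient = 2
x_4 = 2.7500, f(x_4) = 43.017238, coefficient = 1

I ≈ (0.375000/2) × 144.508565 = 27.095356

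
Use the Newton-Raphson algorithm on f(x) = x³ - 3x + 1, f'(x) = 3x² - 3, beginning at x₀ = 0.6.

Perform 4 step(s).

f(x) = x³ - 3x + 1
f'(x) = 3x² - 3
x₀ = 0.6

Newton-Raphson formula: x_{n+1} = x_n - f(x_n)/f'(x_n)

Iteration 1:
  f(0.600000) = -0.584000
  f'(0.600000) = -1.920000
  x_1 = 0.600000 - (-0.584000)/(-1.920000) = 0.295833
Iteration 2:
  f(0.295833) = 0.138391
  f'(0.295833) = -2.737448
  x_2 = 0.295833 - 0.138391/(-2.737448) = 0.346388
Iteration 3:
  f(0.346388) = 0.002397
  f'(0.346388) = -2.640046
  x_3 = 0.346388 - 0.002397/(-2.640046) = 0.347296
Iteration 4:
  f(0.347296) = 0.000001
  f'(0.347296) = -2.638156
  x_4 = 0.347296 - 0.000001/(-2.638156) = 0.347296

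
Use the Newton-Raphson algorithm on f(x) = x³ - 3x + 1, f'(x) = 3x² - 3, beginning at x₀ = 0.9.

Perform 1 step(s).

f(x) = x³ - 3x + 1
f'(x) = 3x² - 3
x₀ = 0.9

Newton-Raphson formula: x_{n+1} = x_n - f(x_n)/f'(x_n)

Iteration 1:
  f(0.900000) = -0.971000
  f'(0.900000) = -0.570000
  x_1 = 0.900000 - (-0.971000)/(-0.570000) = -0.803509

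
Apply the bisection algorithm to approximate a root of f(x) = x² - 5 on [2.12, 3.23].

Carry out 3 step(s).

f(x) = x² - 5
Initial interval: [2.12, 3.23]

Iteration 1:
  c_1 = (2.120000 + 3.230000)/2 = 2.675000
  f(c_1) = f(2.675000) = 2.155625
  f(a) × f(c) < 0, new interval: [2.120000, 2.675000]
Iteration 2:
  c_2 = (2.120000 + 2.675000)/2 = 2.397500
  f(c_2) = f(2.397500) = 0.748006
  f(a) × f(c) < 0, new interval: [2.120000, 2.397500]
Iteration 3:
  c_3 = (2.120000 + 2.397500)/2 = 2.258750
  f(c_3) = f(2.258750) = 0.101952
  f(a) × f(c) < 0, new interval: [2.120000, 2.258750]

After 3 iteration(s), the approximation is c_3 = 2.258750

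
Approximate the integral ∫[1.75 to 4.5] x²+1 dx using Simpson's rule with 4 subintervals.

f(x) = x²+1
a = 1.75, b = 4.5, n = 4
h = (b - a)/n = 0.687500

Simpson's rule: (h/3)[f(x₀) + 4f(x₁) + 2f(x₂) + ... + f(xₙ)]

x_0 = 1.7500, f(x_0) = 4.062500, coefficient = 1
x_1 = 2.4375, f(x_1) = 6.941406, coefficient = 4
x_2 = 3.1250, f(x_2) = 10.765625, coefficient = 2
x_3 = 3.8125, f(x_3) = 15.535156, coefficient = 4
x_4 = 4.5000, f(x_4) = 21.250000, coefficient = 1

I ≈ (0.687500/3) × 136.750000 = 31.338542
Exact value: 31.338542
Error: 0.000000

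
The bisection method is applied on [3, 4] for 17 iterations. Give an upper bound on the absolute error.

Bisection error bound: |error| ≤ (b-a)/2^n
|error| ≤ (4 - 3)/2^17 = 1/2^17
|error| ≤ 0.0000076294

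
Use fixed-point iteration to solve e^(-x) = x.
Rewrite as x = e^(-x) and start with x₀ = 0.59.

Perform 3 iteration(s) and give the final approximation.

Equation: e^(-x) = x
Fixed-point form: x = e^(-x)
x₀ = 0.59

x_1 = g(0.590000) = 0.554327
x_2 = g(0.554327) = 0.574459
x_3 = g(0.574459) = 0.563010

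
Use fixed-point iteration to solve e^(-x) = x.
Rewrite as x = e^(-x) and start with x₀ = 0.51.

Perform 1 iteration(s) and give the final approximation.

Equation: e^(-x) = x
Fixed-point form: x = e^(-x)
x₀ = 0.51

x_1 = g(0.510000) = 0.600496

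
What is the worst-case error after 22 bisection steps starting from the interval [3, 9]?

Bisection error bound: |error| ≤ (b-a)/2^n
|error| ≤ (9 - 3)/2^22 = 6/2^22
|error| ≤ 0.0000014305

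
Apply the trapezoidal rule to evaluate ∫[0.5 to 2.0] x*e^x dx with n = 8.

f(x) = x*e^x
a = 0.5, b = 2.0, n = 8
h = (b - a)/n = 0.187500

Trapezoidal rule: (h/2)[f(x₀) + 2f(x₁) + 2f(x₂) + ... + f(xₙ)]

x_0 = 0.5000, f(x_0) = 0.824361, coefficient = 1
x_1 = 0.6875, f(x_1) = 1.367257, coefficient = 2
x_2 = 0.8750, f(x_2) = 2.099016, coefficient = 2
x_3 = 1.0625, f(x_3) = 3.074446, coefficient = 2
x_4 = 1.2500, f(x_4) = 4.362929, coefficient = 2
x_5 = 1.4375, f(x_5) = 6.052101, coefficient = 2
x_6 = 1.6250, f(x_6) = 8.252431, coefficient = 2
x_7 = 1.8125, f(x_7) = 11.102909, coefficient = 2
x_8 = 2.0000, f(x_8) = 14.778112, coefficient = 1

I ≈ (0.187500/2) × 88.224649 = 8.271061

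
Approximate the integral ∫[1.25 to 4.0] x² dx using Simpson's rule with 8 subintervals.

f(x) = x²
a = 1.25, b = 4.0, n = 8
h = (b - a)/n = 0.343750

Simpson's rule: (h/3)[f(x₀) + 4f(x₁) + 2f(x₂) + ... + f(xₙ)]

x_0 = 1.2500, f(x_0) = 1.562500, coefficient = 1
x_1 = 1.5938, f(x_1) = 2.540039, coefficient = 4
x_2 = 1.9375, f(x_2) = 3.753906, coefficient = 2
x_3 = 2.2812, f(x_3) = 5.204102, coefficient = 4
x_4 = 2.6250, f(x_4) = 6.890625, coefficient = 2
x_5 = 2.9688, f(x_5) = 8.813477, coefficient = 4
x_6 = 3.3125, f(x_6) = 10.972656, coefficient = 2
x_7 = 3.6562, f(x_7) = 13.368164, coefficient = 4
x_8 = 4.0000, f(x_8) = 16.000000, coefficient = 1

I ≈ (0.343750/3) × 180.500000 = 20.682292
Exact value: 20.682292
Error: 0.000000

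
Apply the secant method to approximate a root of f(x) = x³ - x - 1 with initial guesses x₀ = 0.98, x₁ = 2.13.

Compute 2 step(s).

f(x) = x³ - x - 1
x₀ = 0.98, x₁ = 2.13

Secant formula: x_{n+1} = x_n - f(x_n)(x_n - x_{n-1})/(f(x_n) - f(x_{n-1}))

Iteration 1:
  f(0.980000) = -1.038808
  f(2.130000) = 6.533597
  x_2 = 2.130000 - 6.533597×(2.130000 - 0.980000)/(6.533597 - (-1.038808))
       = 1.137761
Iteration 2:
  f(2.130000) = 6.533597
  f(1.137761) = -0.664930
  x_3 = 1.137761 - (-0.664930)×(1.137761 - 2.130000)/(-0.664930 - 6.533597)
       = 1.229414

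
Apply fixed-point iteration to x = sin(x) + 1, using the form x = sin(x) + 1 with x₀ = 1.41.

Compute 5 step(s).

Equation: x = sin(x) + 1
Fixed-point form: x = sin(x) + 1
x₀ = 1.41

x_1 = g(1.410000) = 1.987100
x_2 = g(1.987100) = 1.914590
x_3 = g(1.914590) = 1.941483
x_4 = g(1.941483) = 1.932079
x_5 = g(1.932079) = 1.935444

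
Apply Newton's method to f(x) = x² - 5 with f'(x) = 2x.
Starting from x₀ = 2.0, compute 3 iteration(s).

f(x) = x² - 5
f'(x) = 2x
x₀ = 2.0

Newton-Raphson formula: x_{n+1} = x_n - f(x_n)/f'(x_n)

Iteration 1:
  f(2.000000) = -1.000000
  f'(2.000000) = 4.000000
  x_1 = 2.000000 - (-1.000000)/4.000000 = 2.250000
Iteration 2:
  f(2.250000) = 0.062500
  f'(2.250000) = 4.500000
  x_2 = 2.250000 - 0.062500/4.500000 = 2.236111
Iteration 3:
  f(2.236111) = 0.000193
  f'(2.236111) = 4.472222
  x_3 = 2.236111 - 0.000193/4.472222 = 2.236068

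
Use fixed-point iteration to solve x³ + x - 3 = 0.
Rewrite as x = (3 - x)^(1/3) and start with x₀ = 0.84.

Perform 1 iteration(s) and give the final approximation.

Equation: x³ + x - 3 = 0
Fixed-point form: x = (3 - x)^(1/3)
x₀ = 0.84

x_1 = g(0.840000) = 1.292661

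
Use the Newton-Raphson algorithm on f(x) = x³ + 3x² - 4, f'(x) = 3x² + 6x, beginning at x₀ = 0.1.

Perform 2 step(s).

f(x) = x³ + 3x² - 4
f'(x) = 3x² + 6x
x₀ = 0.1

Newton-Raphson formula: x_{n+1} = x_n - f(x_n)/f'(x_n)

Iteration 1:
  f(0.100000) = -3.969000
  f'(0.100000) = 0.630000
  x_1 = 0.100000 - (-3.969000)/0.630000 = 6.400000
Iteration 2:
  f(6.400000) = 381.024000
  f'(6.400000) = 161.280000
  x_2 = 6.400000 - 381.024000/161.280000 = 4.037500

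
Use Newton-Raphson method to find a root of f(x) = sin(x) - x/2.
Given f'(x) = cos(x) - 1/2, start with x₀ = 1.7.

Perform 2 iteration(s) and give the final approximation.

f(x) = sin(x) - x/2
f'(x) = cos(x) - 1/2
x₀ = 1.7

Newton-Raphson formula: x_{n+1} = x_n - f(x_n)/f'(x_n)

Iteration 1:
  f(1.700000) = 0.141665
  f'(1.700000) = -0.628844
  x_1 = 1.700000 - 0.141665/(-0.628844) = 1.925278
Iteration 2:
  f(1.925278) = -0.024812
  f'(1.925278) = -0.847104
  x_2 = 1.925278 - (-0.024812)/(-0.847104) = 1.895987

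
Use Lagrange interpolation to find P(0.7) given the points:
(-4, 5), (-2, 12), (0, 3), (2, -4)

Lagrange interpolation formula:
P(x) = Σ yᵢ × Lᵢ(x)
where Lᵢ(x) = Π_{j≠i} (x - xⱼ)/(xᵢ - xⱼ)

L_0(0.7) = (0.7 - (-2))/(-4 - (-2)) × (0.7 - 0)/(-4 - 0) × (0.7 - 2)/(-4 - 2) = 0.051187
L_1(0.7) = (0.7 - (-4))/(-2 - (-4)) × (0.7 - 0)/(-2 - 0) × (0.7 - 2)/(-2 - 2) = -0.267313
L_2(0.7) = (0.7 - (-4))/(0 - (-4)) × (0.7 - (-2))/(0 - (-2)) × (0.7 - 2)/(0 - 2) = 1.031063
L_3(0.7) = (0.7 - (-4))/(2 - (-4)) × (0.7 - (-2))/(2 - (-2)) × (0.7 - 0)/(2 - 0) = 0.185063

P(0.7) = 5×L_0(0.7) + 12×L_1(0.7) + 3×L_2(0.7) + (-4)×L_3(0.7)
P(0.7) = -0.598875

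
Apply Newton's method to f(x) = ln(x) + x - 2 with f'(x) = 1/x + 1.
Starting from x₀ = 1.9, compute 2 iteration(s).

f(x) = ln(x) + x - 2
f'(x) = 1/x + 1
x₀ = 1.9

Newton-Raphson formula: x_{n+1} = x_n - f(x_n)/f'(x_n)

Iteration 1:
  f(1.900000) = 0.541854
  f'(1.900000) = 1.526316
  x_1 = 1.900000 - 0.541854/1.526316 = 1.544992
Iteration 2:
  f(1.544992) = -0.019989
  f'(1.544992) = 1.647252
  x_2 = 1.544992 - (-0.019989)/1.647252 = 1.557127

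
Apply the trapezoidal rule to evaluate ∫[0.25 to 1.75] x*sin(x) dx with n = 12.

f(x) = x*sin(x)
a = 0.25, b = 1.75, n = 12
h = (b - a)/n = 0.125000

Trapezoidal rule: (h/2)[f(x₀) + 2f(x₁) + 2f(x₂) + ... + f(xₙ)]

x_0 = 0.2500, f(x_0) = 0.061851, coefficient = 1
x_1 = 0.3750, f(x_1) = 0.137352, coefficient = 2
x_2 = 0.5000, f(x_2) = 0.239713, coefficient = 2
x_3 = 0.6250, f(x_3) = 0.365686, coefficient = 2
x_4 = 0.7500, f(x_4) = 0.511229, coefficient = 2
x_5 = 0.8750, f(x_5) = 0.671601, coefficient = 2
x_6 = 1.0000, f(x_6) = 0.841471, coefficient = 2
x_7 = 1.1250, f(x_7) = 1.015051, coefficient = 2
x_8 = 1.2500, f(x_8) = 1.186231, coefficient = 2
x_9 = 1.3750, f(x_9) = 1.348728, coefficient = 2
x_10 = 1.5000, f(x_10) = 1.496242, coefficient = 2
x_11 = 1.6250, f(x_11) = 1.622613, coefficient = 2
x_12 = 1.7500, f(x_12) = 1.721975, coefficient = 1

I ≈ (0.125000/2) × 20.655661 = 1.290979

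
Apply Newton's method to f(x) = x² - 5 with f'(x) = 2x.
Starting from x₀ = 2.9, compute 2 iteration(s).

f(x) = x² - 5
f'(x) = 2x
x₀ = 2.9

Newton-Raphson formula: x_{n+1} = x_n - f(x_n)/f'(x_n)

Iteration 1:
  f(2.900000) = 3.410000
  f'(2.900000) = 5.800000
  x_1 = 2.900000 - 3.410000/5.800000 = 2.312069
Iteration 2:
  f(2.312069) = 0.345663
  f'(2.312069) = 4.624138
  x_2 = 2.312069 - 0.345663/4.624138 = 2.237317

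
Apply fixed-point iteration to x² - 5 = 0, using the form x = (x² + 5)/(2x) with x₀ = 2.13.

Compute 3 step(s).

Equation: x² - 5 = 0
Fixed-point form: x = (x² + 5)/(2x)
x₀ = 2.13

x_1 = g(2.130000) = 2.238709
x_2 = g(2.238709) = 2.236070
x_3 = g(2.236070) = 2.236068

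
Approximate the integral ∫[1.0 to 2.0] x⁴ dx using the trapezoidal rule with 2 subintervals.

f(x) = x⁴
a = 1.0, b = 2.0, n = 2
h = (b - a)/n = 0.500000

Trapezoidal rule: (h/2)[f(x₀) + 2f(x₁) + 2f(x₂) + ... + f(xₙ)]

x_0 = 1.0000, f(x_0) = 1.000000, coefficient = 1
x_1 = 1.5000, f(x_1) = 5.062500, coefficient = 2
x_2 = 2.0000, f(x_2) = 16.000000, coefficient = 1

I ≈ (0.500000/2) × 27.125000 = 6.781250
Exact value: 6.200000
Error: 0.581250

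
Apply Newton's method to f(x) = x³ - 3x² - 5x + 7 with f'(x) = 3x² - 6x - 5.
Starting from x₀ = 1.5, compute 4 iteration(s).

f(x) = x³ - 3x² - 5x + 7
f'(x) = 3x² - 6x - 5
x₀ = 1.5

Newton-Raphson formula: x_{n+1} = x_n - f(x_n)/f'(x_n)

Iteration 1:
  f(1.500000) = -3.875000
  f'(1.500000) = -7.250000
  x_1 = 1.500000 - (-3.875000)/(-7.250000) = 0.965517
Iteration 2:
  f(0.965517) = 0.275821
  f'(0.965517) = -7.996433
  x_2 = 0.965517 - 0.275821/(-7.996433) = 1.000010
Iteration 3:
  f(1.000010) = -0.000082
  f'(1.000010) = -8.000000
  x_3 = 1.000010 - (-0.000082)/(-8.000000) = 1.000000
Iteration 4:
  f(1.000000) = 0.000000
  f'(1.000000) = -8.000000
  x_4 = 1.000000 - 0.000000/(-8.000000) = 1.000000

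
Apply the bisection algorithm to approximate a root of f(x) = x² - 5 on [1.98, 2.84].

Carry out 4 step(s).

f(x) = x² - 5
Initial interval: [1.98, 2.84]

Iteration 1:
  c_1 = (1.980000 + 2.840000)/2 = 2.410000
  f(c_1) = f(2.410000) = 0.808100
  f(a) × f(c) < 0, new interval: [1.980000, 2.410000]
Iteration 2:
  c_2 = (1.980000 + 2.410000)/2 = 2.195000
  f(c_2) = f(2.195000) = -0.181975
  f(a) × f(c) ≥ 0, new interval: [2.195000, 2.410000]
Iteration 3:
  c_3 = (2.195000 + 2.410000)/2 = 2.302500
  f(c_3) = f(2.302500) = 0.301506
  f(a) × f(c) < 0, new interval: [2.195000, 2.302500]
Iteration 4:
  c_4 = (2.195000 + 2.302500)/2 = 2.248750
  f(c_4) = f(2.248750) = 0.056877
  f(a) × f(c) < 0, new interval: [2.195000, 2.248750]

After 4 iteration(s), the approximation is c_4 = 2.248750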